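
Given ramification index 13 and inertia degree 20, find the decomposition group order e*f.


|D_P| = e * f
= 13 * 20
= 260

260


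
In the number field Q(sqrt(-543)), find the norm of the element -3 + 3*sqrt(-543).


N(a + b*sqrt(d)) = a^2 - d*b^2
= (-3)^2 - (-543)*(3)^2
= 9 + 4887
= 4896

4896


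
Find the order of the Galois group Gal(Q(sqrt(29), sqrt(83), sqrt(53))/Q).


The 3 square roots of distinct primes are multiplicatively independent over Q,
so [K:Q] = 2^3 and Gal(K/Q) is isomorphic to (Z/2Z)^3.
|Gal| = 2^3 = 8

8


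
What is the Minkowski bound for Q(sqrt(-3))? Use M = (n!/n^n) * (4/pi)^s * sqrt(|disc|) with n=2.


d = -3, d mod 4 = 1, so disc(K) = d = -3; |disc(K)| = 3
Imaginary quadratic field, so n = 2, s = r2 = 1, r1 = 0
M = (n!/n^n) * (4/pi)^s * sqrt(|disc(K)|) = (2!/2^2) * (4/pi)^1 * sqrt(3)
= 0.5 * 1.273240 * 1.732051
= 1.1027

1.1027


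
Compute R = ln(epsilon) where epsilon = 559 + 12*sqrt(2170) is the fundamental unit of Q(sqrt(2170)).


epsilon = 559 + 12*sqrt(2170)
= 1117.9991
R = ln(1117.9991)
= 7.0193

7.0193


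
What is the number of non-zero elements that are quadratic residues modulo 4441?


For prime p, the number of non-zero quadratic residues is (p-1)/2.
= (4441-1)/2
= 2220

2220


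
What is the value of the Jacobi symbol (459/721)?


Compute (459/721) via quadratic reciprocity:
  reciprocity: (459/721) -> +(721/459)
  reduce: (262/459)
  pull out 2: (2/459) = -1  (since 459 mod 8 = 3)
  reciprocity: (131/459) -> -(459/131)
  reduce: (66/131)
  pull out 2: (2/131) = -1  (since 131 mod 8 = 3)
  reciprocity: (33/131) -> +(131/33)
  reduce: (32/33)
  pull out 2: (2/33) = +1  (since 33 mod 8 = 1)
  pull out 2: (2/33) = +1  (since 33 mod 8 = 1)
  pull out 2: (2/33) = +1  (since 33 mod 8 = 1)
  pull out 2: (2/33) = +1  (since 33 mod 8 = 1)
  pull out 2: (2/33) = +1  (since 33 mod 8 = 1)
  (1/33) = 1
Product of signs = -1

-1


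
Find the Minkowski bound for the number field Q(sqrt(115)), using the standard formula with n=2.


d = 115, d mod 4 = 3, so disc(K) = 4d = 460; |disc(K)| = 460
Real quadratic field, so n = 2, s = r2 = 0, r1 = 2
M = (n!/n^n) * (4/pi)^s * sqrt(|disc(K)|) = (2!/2^2) * (4/pi)^0 * sqrt(460)
= 0.5 * 1.000000 * 21.447611
= 10.7238

10.7238


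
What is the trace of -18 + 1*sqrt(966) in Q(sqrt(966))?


Tr(a + b*sqrt(d)) = (a + b*sqrt(d)) + (a - b*sqrt(d)) = 2a
= 2 * (-18)
= -36

-36


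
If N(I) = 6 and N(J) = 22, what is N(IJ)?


N(IJ) = N(I) * N(J)
= 6 * 22
= 132

132


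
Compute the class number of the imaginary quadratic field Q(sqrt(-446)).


K = Q(sqrt(-446)). d mod 4 = 2, so D = disc(K) = 4d = -1784
h(K) equals the number of primitive reduced positive-definite forms (a, b, c) = a*x^2 + b*x*y + c*y^2 with b^2 - 4ac = D,
where reduced means |b| <= a <= c, with b >= 0 whenever |b| = a or a = c, and primitive means gcd(a, b, c) = 1.
Reduced forces 3a^2 <= |D| = 1784, so 1 <= a <= 24; b must have the parity of D, and c = (b^2 - D)/(4a) must be an integer >= a.
Enumerate a = 1..24, b in [-a, a]:
  a=1: (1, 0, 446)  [1]
  a=2: (2, 0, 223)  [1]
  a=3: (3, -2, 149), (3, 2, 149)  [2]
  a=4: none
  a=5: (5, -4, 90), (5, 4, 90)  [2]
  a=6: (6, -4, 75), (6, 4, 75)  [2]
  a=7: (7, -6, 65), (7, 6, 65)  [2]
  a=8: none
  a=9: (9, -4, 50), (9, 4, 50)  [2]
  a=10: (10, -4, 45), (10, 4, 45)  [2]
  a=11: (11, -8, 42), (11, 8, 42)  [2]
  a=12: none
  a=13: (13, -6, 35), (13, 6, 35)  [2]
  a=14: (14, -8, 33), (14, 8, 33)  [2]
  a=15: (15, -14, 33), (15, -4, 30), (15, 4, 30), (15, 14, 33)  [4]
  a=16: none
  a=17: (17, -16, 30), (17, 16, 30)  [2]
  a=18: (18, -4, 25), (18, 4, 25)  [2]
  a=19..20: none
  a=21: (21, -20, 26), (21, -8, 22), (21, 8, 22), (21, 20, 26)  [4]
  a=22..24: none
Total reduced forms: 1 + 1 + 2 + 2 + 2 + 2 + 2 + 2 + 2 + 2 + 2 + 4 + 2 + 2 + 4 = 32
h = 32

32


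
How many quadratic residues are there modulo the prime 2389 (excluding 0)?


For prime p, the number of non-zero quadratic residues is (p-1)/2.
= (2389-1)/2
= 1194

1194


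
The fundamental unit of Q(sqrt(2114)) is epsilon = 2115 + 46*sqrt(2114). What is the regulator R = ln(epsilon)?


epsilon = 2115 + 46*sqrt(2114)
= 4229.9998
R = ln(4229.9998)
= 8.3500

8.3500


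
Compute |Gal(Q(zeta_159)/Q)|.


|Gal(Q(zeta_159)/Q)| = phi(159)
= 104

104


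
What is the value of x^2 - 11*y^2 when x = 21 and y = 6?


x^2 - d*y^2
= 21^2 - 11*6^2
= 441 - 396
= 45

45


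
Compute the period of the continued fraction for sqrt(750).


Run the CF algorithm for sqrt(750).
a_0 = floor(sqrt(750)) = 27; set m_0=0, q_0=1.
Recurrence: m' = q*a - m,  q' = (d - m'^2)/q,  a' = floor((a_0 + m')/q').
  step 1: m=27, q=21, a=2
  step 2: m=15, q=25, a=1
  step 3: m=10, q=26, a=1
  step 4: m=16, q=19, a=2
  step 5: m=22, q=14, a=3
  step 6: m=20, q=25, a=1
  step 7: m=5, q=29, a=1
  step 8: m=24, q=6, a=8
  step 9: m=24, q=29, a=1
  step 10: m=5, q=25, a=1
  step 11: m=20, q=14, a=3
  step 12: m=22, q=19, a=2
  step 13: m=16, q=26, a=1
  step 14: m=10, q=25, a=1
  step 15: m=15, q=21, a=2
  step 16: m=27, q=1, a=54
a_16 = 2*a_0 = 54, so the period closes here.
sqrt(750) = [27; 2, 1, 1, 2, 3, 1, 1, 8, 1, 1, 3, 2, 1, 1, 2, 54]
Period length = 16

16


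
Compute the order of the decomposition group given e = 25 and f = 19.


|D_P| = e * f
= 25 * 19
= 475

475


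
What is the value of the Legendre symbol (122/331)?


p = 331 is prime, so compute (122/331) with the reciprocity algorithm (Jacobi-symbol steps: pull out 2s via (2/n), flip via reciprocity, reduce):
  pull out 2: (2/331) = -1  (since 331 mod 8 = 3)
  reciprocity: (61/331) -> +(331/61)
  reduce: (26/61)
  pull out 2: (2/61) = -1  (since 61 mod 8 = 5)
  reciprocity: (13/61) -> +(61/13)
  reduce: (9/13)
  reciprocity: (9/13) -> +(13/9)
  reduce: (4/9)
  pull out 2: (2/9) = +1  (since 9 mod 8 = 1)
  pull out 2: (2/9) = +1  (since 9 mod 8 = 1)
  (1/9) = 1
Product of signs = 1
(122/331) = 1

1


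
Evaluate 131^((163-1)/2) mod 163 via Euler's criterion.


p = 163 is prime and the exponent is (p-1)/2 = 81, so by Euler's criterion 131^81 = (131/163) = +1 or -1 mod 163.
Compute by square-and-multiply:
  81 = 64 + 16 + 1 (binary 1010001)
  Repeated squaring mod 163: 131^1 = 131, 131^2 = 46, 131^4 = 160, 131^8 = 9, 131^16 = 81, 131^32 = 41, 131^64 = 51
  131^81 = 131^64 * 131^16 * 131^1 = 51 * 81 * 131 mod 163
    51 * 81 = 4131 = 56 mod 163
    56 * 131 = 7336 = 1 mod 163
  131^81 = 1 mod 163
Result 1: 131 is a quadratic residue mod 163.
131^81 mod 163 = 1

1


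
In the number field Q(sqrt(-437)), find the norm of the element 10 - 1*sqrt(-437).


N(a + b*sqrt(d)) = a^2 - d*b^2
= (10)^2 - (-437)*(-1)^2
= 100 + 437
= 537

537


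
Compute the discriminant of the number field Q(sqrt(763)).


For K = Q(sqrt(d)) with d squarefree: disc(K) = d if d = 1 mod 4, and disc(K) = 4d if d = 2 or 3 mod 4.
Here d = 763, and d mod 4 = 3.
d = 3 mod 4, not 1 (O_K = Z[sqrt(d)]), so disc(K) = 4d = 4 * (763) = 3052

3052


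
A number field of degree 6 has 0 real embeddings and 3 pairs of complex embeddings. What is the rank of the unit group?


By Dirichlet's unit theorem:
rank = r1 + r2 - 1
= 0 + 3 - 1
= 2

2


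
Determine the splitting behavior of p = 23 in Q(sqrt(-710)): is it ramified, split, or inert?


K = Q(sqrt(-710)). Since d mod 4 = 2, disc(K) = -2840.
Check p | disc: -2840 mod 23 = 12.
p does not divide disc. Compute Legendre symbol (d/p):
3^((23-1)/2) mod 23 = 1
(d/p) = 1, so p splits: (p) = P*P' with e=1, f=1, g=2.
Therefore p is split.

split


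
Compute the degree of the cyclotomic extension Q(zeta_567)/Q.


The degree equals Euler's totient phi(567).
567 = 3^4 * 7
phi(567) = 324

324


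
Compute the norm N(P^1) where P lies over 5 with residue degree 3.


N(P^a) = p^(a*f)
= 5^(1*3)
= 5^3
= 125

125


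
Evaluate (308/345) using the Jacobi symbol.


Compute (308/345) via quadratic reciprocity:
  pull out 2: (2/345) = +1  (since 345 mod 8 = 1)
  pull out 2: (2/345) = +1  (since 345 mod 8 = 1)
  reciprocity: (77/345) -> +(345/77)
  reduce: (37/77)
  reciprocity: (37/77) -> +(77/37)
  reduce: (3/37)
  reciprocity: (3/37) -> +(37/3)
  reduce: (1/3)
  (1/3) = 1
Product of signs = 1

1


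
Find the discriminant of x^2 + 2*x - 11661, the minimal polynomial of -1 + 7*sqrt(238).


The element -1 + 7*sqrt(238) has minimal polynomial:
x^2 + 2*x - 11661
Discriminant = (2)^2 - 4*(-11661)
= 4 + 46644
= 46648

46648


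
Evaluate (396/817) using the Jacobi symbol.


Compute (396/817) via quadratic reciprocity:
  pull out 2: (2/817) = +1  (since 817 mod 8 = 1)
  pull out 2: (2/817) = +1  (since 817 mod 8 = 1)
  reciprocity: (99/817) -> +(817/99)
  reduce: (25/99)
  reciprocity: (25/99) -> +(99/25)
  reduce: (24/25)
  pull out 2: (2/25) = +1  (since 25 mod 8 = 1)
  pull out 2: (2/25) = +1  (since 25 mod 8 = 1)
  pull out 2: (2/25) = +1  (since 25 mod 8 = 1)
  reciprocity: (3/25) -> +(25/3)
  reduce: (1/3)
  (1/3) = 1
Product of signs = 1

1


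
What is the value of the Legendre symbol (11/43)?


p = 43 is prime, so compute (11/43) with the reciprocity algorithm (Jacobi-symbol steps: pull out 2s via (2/n), flip via reciprocity, reduce):
  reciprocity: (11/43) -> -(43/11)
  reduce: (10/11)
  pull out 2: (2/11) = -1  (since 11 mod 8 = 3)
  reciprocity: (5/11) -> +(11/5)
  reduce: (1/5)
  (1/5) = 1
Product of signs = 1
(11/43) = 1

1


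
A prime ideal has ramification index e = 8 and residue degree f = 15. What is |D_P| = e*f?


|D_P| = e * f
= 8 * 15
= 120

120


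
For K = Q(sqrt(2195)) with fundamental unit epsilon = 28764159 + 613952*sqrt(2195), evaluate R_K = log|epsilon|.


epsilon = 28764159 + 613952*sqrt(2195)
= 5.7528e+07
R = ln(5.7528e+07)
= 17.8678

17.8678


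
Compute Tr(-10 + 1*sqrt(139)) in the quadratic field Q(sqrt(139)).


Tr(a + b*sqrt(d)) = (a + b*sqrt(d)) + (a - b*sqrt(d)) = 2a
= 2 * (-10)
= -20

-20


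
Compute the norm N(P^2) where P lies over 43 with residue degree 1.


N(P^a) = p^(a*f)
= 43^(2*1)
= 43^2
= 1849

1849


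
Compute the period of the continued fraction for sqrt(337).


Run the CF algorithm for sqrt(337).
a_0 = floor(sqrt(337)) = 18; set m_0=0, q_0=1.
Recurrence: m' = q*a - m,  q' = (d - m'^2)/q,  a' = floor((a_0 + m')/q').
  step 1: m=18, q=13, a=2
  step 2: m=8, q=21, a=1
  step 3: m=13, q=8, a=3
  step 4: m=11, q=27, a=1
  step 5: m=16, q=3, a=11
  step 6: m=17, q=16, a=2
  step 7: m=15, q=7, a=4
  step 8: m=13, q=24, a=1
  step 9: m=11, q=9, a=3
  step 10: m=16, q=9, a=3
  step 11: m=11, q=24, a=1
  step 12: m=13, q=7, a=4
  step 13: m=15, q=16, a=2
  step 14: m=17, q=3, a=11
  step 15: m=16, q=27, a=1
  step 16: m=11, q=8, a=3
  step 17: m=13, q=21, a=1
  step 18: m=8, q=13, a=2
  step 19: m=18, q=1, a=36
a_19 = 2*a_0 = 36, so the period closes here.
sqrt(337) = [18; 2, 1, 3, 1, 11, 2, 4, 1, 3, 3, 1, 4, 2, 11, 1, 3, 1, 2, 36]
Period length = 19

19


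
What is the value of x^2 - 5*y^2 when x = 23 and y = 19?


x^2 - d*y^2
= 23^2 - 5*19^2
= 529 - 1805
= -1276

-1276


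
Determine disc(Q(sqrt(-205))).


For K = Q(sqrt(d)) with d squarefree: disc(K) = d if d = 1 mod 4, and disc(K) = 4d if d = 2 or 3 mod 4.
Here d = -205, and d mod 4 = 3.
d = 3 mod 4, not 1 (O_K = Z[sqrt(d)]), so disc(K) = 4d = 4 * (-205) = -820

-820


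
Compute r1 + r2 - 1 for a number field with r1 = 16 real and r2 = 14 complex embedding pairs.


By Dirichlet's unit theorem:
rank = r1 + r2 - 1
= 16 + 14 - 1
= 29

29


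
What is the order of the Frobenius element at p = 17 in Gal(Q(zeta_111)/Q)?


The Frobenius at p in Gal(Q(zeta_n)/Q) = (Z/nZ)* is the class of p, so its order is ord_111(17), the smallest k >= 1 with 17^k = 1 mod 111.
n = 111 = 3 * 37, phi(111) = 72; the order divides phi(n).
Divisors of 72: 1, 2, 3, 4, 6, 8, 9, 12, 18, 24, 36, 72
Repeated squaring mod 111: 17^1 = 17, 17^2 = 67, 17^4 = 49, 17^8 = 70, 17^16 = 16, 17^32 = 34, 17^64 = 46
Test divisors in increasing order:
  k=1: 17^1 = 17 mod 111
  k=2: 17^2 = 67 mod 111
  k=3: 17^3 = 67 * 17 = 29 mod 111
  k=4: 17^4 = 49 mod 111
  k=6: 17^6 = 49 * 67 = 64 mod 111
  k=8: 17^8 = 70 mod 111
  k=9: 17^9 = 70 * 17 = 80 mod 111
  k=12: 17^12 = 70 * 49 = 100 mod 111
  k=18: 17^18 = 16 * 67 = 73 mod 111
  k=24: 17^24 = 16 * 70 = 10 mod 111
  k=36: 17^36 = 34 * 49 = 1 mod 111  <- first divisor giving 1
Order = 36

36


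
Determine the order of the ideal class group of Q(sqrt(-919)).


K = Q(sqrt(-919)). d mod 4 = 1, so D = disc(K) = d = -919
h(K) equals the number of primitive reduced positive-definite forms (a, b, c) = a*x^2 + b*x*y + c*y^2 with b^2 - 4ac = D,
where reduced means |b| <= a <= c, with b >= 0 whenever |b| = a or a = c, and primitive means gcd(a, b, c) = 1.
Reduced forces 3a^2 <= |D| = 919, so 1 <= a <= 17; b must have the parity of D, and c = (b^2 - D)/(4a) must be an integer >= a.
Enumerate a = 1..17, b in [-a, a]:
  a=1: (1, 1, 230)  [1]
  a=2: (2, -1, 115), (2, 1, 115)  [2]
  a=3: none
  a=4: (4, -3, 58), (4, 3, 58)  [2]
  a=5: (5, -1, 46), (5, 1, 46)  [2]
  a=6..7: none
  a=8: (8, -3, 29), (8, 3, 29)  [2]
  a=9: none
  a=10: (10, -9, 25), (10, -1, 23), (10, 1, 23), (10, 9, 25)  [4]
  a=11: (11, -7, 22), (11, 7, 22)  [2]
  a=12: none
  a=13: (13, -11, 20), (13, 11, 20)  [2]
  a=14..15: none
  a=16: (16, -13, 17), (16, 13, 17)  [2]
  a=17: none
Total reduced forms: 1 + 2 + 2 + 2 + 2 + 4 + 2 + 2 + 2 = 19
h = 19

19


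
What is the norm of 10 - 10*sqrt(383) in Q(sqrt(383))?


N(a + b*sqrt(d)) = a^2 - d*b^2
= (10)^2 - (383)*(-10)^2
= 100 - 38300
= -38200

-38200


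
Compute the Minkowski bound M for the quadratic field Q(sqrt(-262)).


d = -262, d mod 4 = 2, so disc(K) = 4d = -1048; |disc(K)| = 1048
Imaginary quadratic field, so n = 2, s = r2 = 1, r1 = 0
M = (n!/n^n) * (4/pi)^s * sqrt(|disc(K)|) = (2!/2^2) * (4/pi)^1 * sqrt(1048)
= 0.5 * 1.273240 * 32.372828
= 20.6092

20.6092


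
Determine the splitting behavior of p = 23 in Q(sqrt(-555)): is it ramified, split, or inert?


K = Q(sqrt(-555)). Since d mod 4 = 1, disc(K) = -555.
Check p | disc: -555 mod 23 = 20.
p does not divide disc. Compute Legendre symbol (d/p):
20^((23-1)/2) mod 23 = -1
(d/p) = -1, so p is inert: (p) stays prime with e=1, f=2, g=1.
Therefore p is inert.

inert


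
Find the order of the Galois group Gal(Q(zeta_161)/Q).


|Gal(Q(zeta_161)/Q)| = phi(161)
= 132

132


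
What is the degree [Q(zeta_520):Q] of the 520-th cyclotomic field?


The degree equals Euler's totient phi(520).
520 = 2^3 * 5 * 13
phi(520) = 192

192


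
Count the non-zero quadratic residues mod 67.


For prime p, the number of non-zero quadratic residues is (p-1)/2.
= (67-1)/2
= 33

33


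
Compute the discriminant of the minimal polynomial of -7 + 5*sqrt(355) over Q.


The element -7 + 5*sqrt(355) has minimal polynomial:
x^2 + 14*x - 8826
Discriminant = (14)^2 - 4*(-8826)
= 196 + 35304
= 35500

35500


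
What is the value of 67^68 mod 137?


p = 137 is prime and the exponent is (p-1)/2 = 68, so by Euler's criterion 67^68 = (67/137) = +1 or -1 mod 137.
Compute by square-and-multiply:
  68 = 64 + 4 (binary 1000100)
  Repeated squaring mod 137: 67^1 = 67, 67^2 = 105, 67^4 = 65, 67^8 = 115, 67^16 = 73, 67^32 = 123, 67^64 = 59
  67^68 = 67^64 * 67^4 = 59 * 65 mod 137
    59 * 65 = 3835 = 136 mod 137
  67^68 = 136 mod 137
Result 136 = p - 1 = -1 mod 137: 67 is a quadratic non-residue mod 137. As a residue in [0, p-1] the value is 136.
67^68 mod 137 = 136

136


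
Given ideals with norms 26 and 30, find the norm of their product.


N(IJ) = N(I) * N(J)
= 26 * 30
= 780

780


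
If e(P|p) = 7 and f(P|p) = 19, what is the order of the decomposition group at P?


|D_P| = e * f
= 7 * 19
= 133

133


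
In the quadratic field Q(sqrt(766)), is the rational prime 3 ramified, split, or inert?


K = Q(sqrt(766)). Since d mod 4 = 2, disc(K) = 3064.
Check p | disc: 3064 mod 3 = 1.
p does not divide disc. Compute Legendre symbol (d/p):
1^((3-1)/2) mod 3 = 1
(d/p) = 1, so p splits: (p) = P*P' with e=1, f=1, g=2.
Therefore p is split.

split


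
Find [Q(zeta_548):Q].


The degree equals Euler's totient phi(548).
548 = 2^2 * 137
phi(548) = 272

272


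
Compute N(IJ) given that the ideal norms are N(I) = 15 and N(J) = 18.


N(IJ) = N(I) * N(J)
= 15 * 18
= 270

270


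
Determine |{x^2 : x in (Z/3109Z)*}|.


For prime p, the number of non-zero quadratic residues is (p-1)/2.
= (3109-1)/2
= 1554

1554


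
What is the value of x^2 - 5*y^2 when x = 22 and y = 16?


x^2 - d*y^2
= 22^2 - 5*16^2
= 484 - 1280
= -796

-796


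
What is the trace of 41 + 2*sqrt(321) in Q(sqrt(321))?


Tr(a + b*sqrt(d)) = (a + b*sqrt(d)) + (a - b*sqrt(d)) = 2a
= 2 * (41)
= 82

82


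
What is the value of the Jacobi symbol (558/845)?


Compute (558/845) via quadratic reciprocity:
  pull out 2: (2/845) = -1  (since 845 mod 8 = 5)
  reciprocity: (279/845) -> +(845/279)
  reduce: (8/279)
  pull out 2: (2/279) = +1  (since 279 mod 8 = 7)
  pull out 2: (2/279) = +1  (since 279 mod 8 = 7)
  pull out 2: (2/279) = +1  (since 279 mod 8 = 7)
  (1/279) = 1
Product of signs = -1

-1


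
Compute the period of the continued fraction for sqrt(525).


Run the CF algorithm for sqrt(525).
a_0 = floor(sqrt(525)) = 22; set m_0=0, q_0=1.
Recurrence: m' = q*a - m,  q' = (d - m'^2)/q,  a' = floor((a_0 + m')/q').
  step 1: m=22, q=41, a=1
  step 2: m=19, q=4, a=10
  step 3: m=21, q=21, a=2
  step 4: m=21, q=4, a=10
  step 5: m=19, q=41, a=1
  step 6: m=22, q=1, a=44
a_6 = 2*a_0 = 44, so the period closes here.
sqrt(525) = [22; 1, 10, 2, 10, 1, 44]
Period length = 6

6


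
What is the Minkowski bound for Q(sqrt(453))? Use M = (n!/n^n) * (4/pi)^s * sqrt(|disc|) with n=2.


d = 453, d mod 4 = 1, so disc(K) = d = 453; |disc(K)| = 453
Real quadratic field, so n = 2, s = r2 = 0, r1 = 2
M = (n!/n^n) * (4/pi)^s * sqrt(|disc(K)|) = (2!/2^2) * (4/pi)^0 * sqrt(453)
= 0.5 * 1.000000 * 21.283797
= 10.6419

10.6419


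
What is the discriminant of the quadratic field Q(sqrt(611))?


For K = Q(sqrt(d)) with d squarefree: disc(K) = d if d = 1 mod 4, and disc(K) = 4d if d = 2 or 3 mod 4.
Here d = 611, and d mod 4 = 3.
d = 3 mod 4, not 1 (O_K = Z[sqrt(d)]), so disc(K) = 4d = 4 * (611) = 2444

2444


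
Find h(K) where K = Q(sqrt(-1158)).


K = Q(sqrt(-1158)). d mod 4 = 2, so D = disc(K) = 4d = -4632
h(K) equals the number of primitive reduced positive-definite forms (a, b, c) = a*x^2 + b*x*y + c*y^2 with b^2 - 4ac = D,
where reduced means |b| <= a <= c, with b >= 0 whenever |b| = a or a = c, and primitive means gcd(a, b, c) = 1.
Reduced forces 3a^2 <= |D| = 4632, so 1 <= a <= 39; b must have the parity of D, and c = (b^2 - D)/(4a) must be an integer >= a.
Enumerate a = 1..39, b in [-a, a]:
  a=1: (1, 0, 1158)  [1]
  a=2: (2, 0, 579)  [1]
  a=3: (3, 0, 386)  [1]
  a=4..5: none
  a=6: (6, 0, 193)  [1]
  a=7: (7, -4, 166), (7, 4, 166)  [2]
  a=8..12: none
  a=13: (13, -10, 91), (13, 10, 91)  [2]
  a=14: (14, -4, 83), (14, 4, 83)  [2]
  a=15..16: none
  a=17: (17, -14, 71), (17, 14, 71)  [2]
  a=18: none
  a=19: (19, -2, 61), (19, 2, 61)  [2]
  a=20: none
  a=21: (21, -18, 59), (21, 18, 59)  [2]
  a=22..25: none
  a=26: (26, -16, 47), (26, 16, 47)  [2]
  a=27..30: none
  a=31: (31, -24, 42), (31, 24, 42)  [2]
  a=32..33: none
  a=34: (34, -20, 37), (34, 20, 37)  [2]
  a=35..37: none
  a=38: (38, -36, 39), (38, 36, 39)  [2]
  a=39: none
Total reduced forms: 1 + 1 + 1 + 1 + 2 + 2 + 2 + 2 + 2 + 2 + 2 + 2 + 2 + 2 = 24
h = 24

24


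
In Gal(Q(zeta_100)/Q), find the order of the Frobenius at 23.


The Frobenius at p in Gal(Q(zeta_n)/Q) = (Z/nZ)* is the class of p, so its order is ord_100(23), the smallest k >= 1 with 23^k = 1 mod 100.
n = 100 = 2^2 * 5^2, phi(100) = 40; the order divides phi(n).
Divisors of 40: 1, 2, 4, 5, 8, 10, 20, 40
Repeated squaring mod 100: 23^1 = 23, 23^2 = 29, 23^4 = 41, 23^8 = 81, 23^16 = 61, 23^32 = 21
Test divisors in increasing order:
  k=1: 23^1 = 23 mod 100
  k=2: 23^2 = 29 mod 100
  k=4: 23^4 = 41 mod 100
  k=5: 23^5 = 41 * 23 = 43 mod 100
  k=8: 23^8 = 81 mod 100
  k=10: 23^10 = 81 * 29 = 49 mod 100
  k=20: 23^20 = 61 * 41 = 1 mod 100  <- first divisor giving 1
Order = 20

20


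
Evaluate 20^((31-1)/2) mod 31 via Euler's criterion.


p = 31 is prime and the exponent is (p-1)/2 = 15, so by Euler's criterion 20^15 = (20/31) = +1 or -1 mod 31.
Compute by square-and-multiply:
  15 = 8 + 4 + 2 + 1 (binary 1111)
  Repeated squaring mod 31: 20^1 = 20, 20^2 = 28, 20^4 = 9, 20^8 = 19
  20^15 = 20^8 * 20^4 * 20^2 * 20^1 = 19 * 9 * 28 * 20 mod 31
    19 * 9 = 171 = 16 mod 31
    16 * 28 = 448 = 14 mod 31
    14 * 20 = 280 = 1 mod 31
  20^15 = 1 mod 31
Result 1: 20 is a quadratic residue mod 31.
20^15 mod 31 = 1

1


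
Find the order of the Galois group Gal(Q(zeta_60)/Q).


|Gal(Q(zeta_60)/Q)| = phi(60)
= 16

16


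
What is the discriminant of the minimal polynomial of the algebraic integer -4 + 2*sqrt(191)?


The element -4 + 2*sqrt(191) has minimal polynomial:
x^2 + 8*x - 748
Discriminant = (8)^2 - 4*(-748)
= 64 + 2992
= 3056

3056


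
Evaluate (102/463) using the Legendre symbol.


p = 463 is prime, so compute (102/463) with the reciprocity algorithm (Jacobi-symbol steps: pull out 2s via (2/n), flip via reciprocity, reduce):
  pull out 2: (2/463) = +1  (since 463 mod 8 = 7)
  reciprocity: (51/463) -> -(463/51)
  reduce: (4/51)
  pull out 2: (2/51) = -1  (since 51 mod 8 = 3)
  pull out 2: (2/51) = -1  (since 51 mod 8 = 3)
  (1/51) = 1
Product of signs = -1
(102/463) = -1

-1


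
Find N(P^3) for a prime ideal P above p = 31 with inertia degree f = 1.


N(P^a) = p^(a*f)
= 31^(3*1)
= 31^3
= 29791

29791


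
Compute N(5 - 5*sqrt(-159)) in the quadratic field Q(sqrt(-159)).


N(a + b*sqrt(d)) = a^2 - d*b^2
= (5)^2 - (-159)*(-5)^2
= 25 + 3975
= 4000

4000


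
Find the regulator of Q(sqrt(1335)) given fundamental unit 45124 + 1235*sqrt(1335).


epsilon = 45124 + 1235*sqrt(1335)
= 90248.0000
R = ln(90248.0000)
= 11.4103

11.4103


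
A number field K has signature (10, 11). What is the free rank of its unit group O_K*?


By Dirichlet's unit theorem:
rank = r1 + r2 - 1
= 10 + 11 - 1
= 20

20


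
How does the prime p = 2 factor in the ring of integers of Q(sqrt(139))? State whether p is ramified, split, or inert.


K = Q(sqrt(139)). Since d mod 4 = 3, disc(K) = 556.
Check p | disc: 556 mod 2 = 0.
p divides disc, so p ramifies: (p) = P^2 with e=2, f=1, g=1.
Therefore p is ramified.

ramified


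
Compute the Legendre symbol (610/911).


p = 911 is prime, so compute (610/911) with the reciprocity algorithm (Jacobi-symbol steps: pull out 2s via (2/n), flip via reciprocity, reduce):
  pull out 2: (2/911) = +1  (since 911 mod 8 = 7)
  reciprocity: (305/911) -> +(911/305)
  reduce: (301/305)
  reciprocity: (301/305) -> +(305/301)
  reduce: (4/301)
  pull out 2: (2/301) = -1  (since 301 mod 8 = 5)
  pull out 2: (2/301) = -1  (since 301 mod 8 = 5)
  (1/301) = 1
Product of signs = 1
(610/911) = 1

1


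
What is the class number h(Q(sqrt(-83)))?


K = Q(sqrt(-83)). d mod 4 = 1, so D = disc(K) = d = -83
h(K) equals the number of primitive reduced positive-definite forms (a, b, c) = a*x^2 + b*x*y + c*y^2 with b^2 - 4ac = D,
where reduced means |b| <= a <= c, with b >= 0 whenever |b| = a or a = c, and primitive means gcd(a, b, c) = 1.
Reduced forces 3a^2 <= |D| = 83, so 1 <= a <= 5; b must have the parity of D, and c = (b^2 - D)/(4a) must be an integer >= a.
Enumerate a = 1..5, b in [-a, a]:
  a=1: (1, 1, 21)  [1]
  a=2: none
  a=3: (3, -1, 7), (3, 1, 7)  [2]
  a=4..5: none
Total reduced forms: 1 + 2 = 3
h = 3

3


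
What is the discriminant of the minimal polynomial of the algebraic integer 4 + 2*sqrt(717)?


The element 4 + 2*sqrt(717) has minimal polynomial:
x^2 - 8*x - 2852
Discriminant = (-8)^2 - 4*(-2852)
= 64 + 11408
= 11472

11472


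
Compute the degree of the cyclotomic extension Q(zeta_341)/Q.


The degree equals Euler's totient phi(341).
341 = 11 * 31
phi(341) = 300

300


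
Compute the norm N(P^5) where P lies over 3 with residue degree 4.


N(P^a) = p^(a*f)
= 3^(5*4)
= 3^20
= 3486784401

3486784401


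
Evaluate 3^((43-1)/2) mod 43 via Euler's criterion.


p = 43 is prime and the exponent is (p-1)/2 = 21, so by Euler's criterion 3^21 = (3/43) = +1 or -1 mod 43.
Compute by square-and-multiply:
  21 = 16 + 4 + 1 (binary 10101)
  Repeated squaring mod 43: 3^1 = 3, 3^2 = 9, 3^4 = 38, 3^8 = 25, 3^16 = 23
  3^21 = 3^16 * 3^4 * 3^1 = 23 * 38 * 3 mod 43
    23 * 38 = 874 = 14 mod 43
    14 * 3 = 42 = 42 mod 43
  3^21 = 42 mod 43
Result 42 = p - 1 = -1 mod 43: 3 is a quadratic non-residue mod 43. As a residue in [0, p-1] the value is 42.
3^21 mod 43 = 42

42


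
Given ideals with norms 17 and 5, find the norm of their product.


N(IJ) = N(I) * N(J)
= 17 * 5
= 85

85


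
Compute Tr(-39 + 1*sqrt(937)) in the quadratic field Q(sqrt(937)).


Tr(a + b*sqrt(d)) = (a + b*sqrt(d)) + (a - b*sqrt(d)) = 2a
= 2 * (-39)
= -78

-78


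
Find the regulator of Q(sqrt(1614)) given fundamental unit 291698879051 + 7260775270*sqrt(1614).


epsilon = 291698879051 + 7260775270*sqrt(1614)
= 5.8340e+11
R = ln(5.8340e+11)
= 27.0921

27.0921


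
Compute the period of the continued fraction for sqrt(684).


Run the CF algorithm for sqrt(684).
a_0 = floor(sqrt(684)) = 26; set m_0=0, q_0=1.
Recurrence: m' = q*a - m,  q' = (d - m'^2)/q,  a' = floor((a_0 + m')/q').
  step 1: m=26, q=8, a=6
  step 2: m=22, q=25, a=1
  step 3: m=3, q=27, a=1
  step 4: m=24, q=4, a=12
  step 5: m=24, q=27, a=1
  step 6: m=3, q=25, a=1
  step 7: m=22, q=8, a=6
  step 8: m=26, q=1, a=52
a_8 = 2*a_0 = 52, so the period closes here.
sqrt(684) = [26; 6, 1, 1, 12, 1, 1, 6, 52]
Period length = 8

8


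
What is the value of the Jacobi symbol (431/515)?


Compute (431/515) via quadratic reciprocity:
  reciprocity: (431/515) -> -(515/431)
  reduce: (84/431)
  pull out 2: (2/431) = +1  (since 431 mod 8 = 7)
  pull out 2: (2/431) = +1  (since 431 mod 8 = 7)
  reciprocity: (21/431) -> +(431/21)
  reduce: (11/21)
  reciprocity: (11/21) -> +(21/11)
  reduce: (10/11)
  pull out 2: (2/11) = -1  (since 11 mod 8 = 3)
  reciprocity: (5/11) -> +(11/5)
  reduce: (1/5)
  (1/5) = 1
Product of signs = 1

1


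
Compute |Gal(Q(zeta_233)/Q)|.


|Gal(Q(zeta_233)/Q)| = phi(233)
= 232

232


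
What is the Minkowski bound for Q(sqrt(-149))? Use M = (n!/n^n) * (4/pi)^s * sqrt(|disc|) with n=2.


d = -149, d mod 4 = 3, so disc(K) = 4d = -596; |disc(K)| = 596
Imaginary quadratic field, so n = 2, s = r2 = 1, r1 = 0
M = (n!/n^n) * (4/pi)^s * sqrt(|disc(K)|) = (2!/2^2) * (4/pi)^1 * sqrt(596)
= 0.5 * 1.273240 * 24.413111
= 15.5419

15.5419


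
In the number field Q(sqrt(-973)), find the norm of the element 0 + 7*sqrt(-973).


N(a + b*sqrt(d)) = a^2 - d*b^2
= (0)^2 - (-973)*(7)^2
= 0 + 47677
= 47677

47677


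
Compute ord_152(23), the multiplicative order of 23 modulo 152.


We want ord_152(23), the smallest k >= 1 with 23^k = 1 mod 152.
n = 152 = 2^3 * 19, phi(152) = 72; the order divides phi(n).
Divisors of 72: 1, 2, 3, 4, 6, 8, 9, 12, 18, 24, 36, 72
Repeated squaring mod 152: 23^1 = 23, 23^2 = 73, 23^4 = 9, 23^8 = 81, 23^16 = 25, 23^32 = 17, 23^64 = 137
Test divisors in increasing order:
  k=1: 23^1 = 23 mod 152
  k=2: 23^2 = 73 mod 152
  k=3: 23^3 = 73 * 23 = 7 mod 152
  k=4: 23^4 = 9 mod 152
  k=6: 23^6 = 9 * 73 = 49 mod 152
  k=8: 23^8 = 81 mod 152
  k=9: 23^9 = 81 * 23 = 39 mod 152
  k=12: 23^12 = 81 * 9 = 121 mod 152
  k=18: 23^18 = 25 * 73 = 1 mod 152  <- first divisor giving 1
Order = 18

18


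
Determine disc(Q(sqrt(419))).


For K = Q(sqrt(d)) with d squarefree: disc(K) = d if d = 1 mod 4, and disc(K) = 4d if d = 2 or 3 mod 4.
Here d = 419, and d mod 4 = 3.
d = 3 mod 4, not 1 (O_K = Z[sqrt(d)]), so disc(K) = 4d = 4 * (419) = 1676

1676


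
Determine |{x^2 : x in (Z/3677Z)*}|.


For prime p, the number of non-zero quadratic residues is (p-1)/2.
= (3677-1)/2
= 1838

1838


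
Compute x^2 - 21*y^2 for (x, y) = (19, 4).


x^2 - d*y^2
= 19^2 - 21*4^2
= 361 - 336
= 25

25


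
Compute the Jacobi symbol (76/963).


Compute (76/963) via quadratic reciprocity:
  pull out 2: (2/963) = -1  (since 963 mod 8 = 3)
  pull out 2: (2/963) = -1  (since 963 mod 8 = 3)
  reciprocity: (19/963) -> -(963/19)
  reduce: (13/19)
  reciprocity: (13/19) -> +(19/13)
  reduce: (6/13)
  pull out 2: (2/13) = -1  (since 13 mod 8 = 5)
  reciprocity: (3/13) -> +(13/3)
  reduce: (1/3)
  (1/3) = 1
Product of signs = 1

1


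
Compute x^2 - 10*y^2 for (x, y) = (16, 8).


x^2 - d*y^2
= 16^2 - 10*8^2
= 256 - 640
= -384

-384


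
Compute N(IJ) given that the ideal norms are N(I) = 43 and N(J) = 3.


N(IJ) = N(I) * N(J)
= 43 * 3
= 129

129


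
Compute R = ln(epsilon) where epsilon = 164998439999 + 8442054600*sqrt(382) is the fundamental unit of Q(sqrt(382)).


epsilon = 164998439999 + 8442054600*sqrt(382)
= 3.3000e+11
R = ln(3.3000e+11)
= 26.5223

26.5223


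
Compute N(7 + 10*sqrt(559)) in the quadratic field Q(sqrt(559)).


N(a + b*sqrt(d)) = a^2 - d*b^2
= (7)^2 - (559)*(10)^2
= 49 - 55900
= -55851

-55851


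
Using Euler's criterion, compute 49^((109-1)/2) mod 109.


p = 109 is prime and the exponent is (p-1)/2 = 54, so by Euler's criterion 49^54 = (49/109) = +1 or -1 mod 109.
Compute by square-and-multiply:
  54 = 32 + 16 + 4 + 2 (binary 110110)
  Repeated squaring mod 109: 49^1 = 49, 49^2 = 3, 49^4 = 9, 49^8 = 81, 49^16 = 21, 49^32 = 5
  49^54 = 49^32 * 49^16 * 49^4 * 49^2 = 5 * 21 * 9 * 3 mod 109
    5 * 21 = 105 = 105 mod 109
    105 * 9 = 945 = 73 mod 109
    73 * 3 = 219 = 1 mod 109
  49^54 = 1 mod 109
Result 1: 49 is a quadratic residue mod 109.
49^54 mod 109 = 1

1


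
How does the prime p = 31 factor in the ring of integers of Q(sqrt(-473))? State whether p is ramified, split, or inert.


K = Q(sqrt(-473)). Since d mod 4 = 3, disc(K) = -1892.
Check p | disc: -1892 mod 31 = 30.
p does not divide disc. Compute Legendre symbol (d/p):
23^((31-1)/2) mod 31 = -1
(d/p) = -1, so p is inert: (p) stays prime with e=1, f=2, g=1.
Therefore p is inert.

inert


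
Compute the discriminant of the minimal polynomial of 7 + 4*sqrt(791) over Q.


The element 7 + 4*sqrt(791) has minimal polynomial:
x^2 - 14*x - 12607
Discriminant = (-14)^2 - 4*(-12607)
= 196 + 50428
= 50624

50624


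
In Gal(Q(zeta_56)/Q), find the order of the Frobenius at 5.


The Frobenius at p in Gal(Q(zeta_n)/Q) = (Z/nZ)* is the class of p, so its order is ord_56(5), the smallest k >= 1 with 5^k = 1 mod 56.
n = 56 = 2^3 * 7, phi(56) = 24; the order divides phi(n).
Divisors of 24: 1, 2, 3, 4, 6, 8, 12, 24
Repeated squaring mod 56: 5^1 = 5, 5^2 = 25, 5^4 = 9, 5^8 = 25, 5^16 = 9
Test divisors in increasing order:
  k=1: 5^1 = 5 mod 56
  k=2: 5^2 = 25 mod 56
  k=3: 5^3 = 25 * 5 = 13 mod 56
  k=4: 5^4 = 9 mod 56
  k=6: 5^6 = 9 * 25 = 1 mod 56  <- first divisor giving 1
Order = 6

6


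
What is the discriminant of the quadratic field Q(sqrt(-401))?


For K = Q(sqrt(d)) with d squarefree: disc(K) = d if d = 1 mod 4, and disc(K) = 4d if d = 2 or 3 mod 4.
Here d = -401, and d mod 4 = 3.
d = 3 mod 4, not 1 (O_K = Z[sqrt(d)]), so disc(K) = 4d = 4 * (-401) = -1604

-1604


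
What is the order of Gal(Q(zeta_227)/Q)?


|Gal(Q(zeta_227)/Q)| = phi(227)
= 226

226


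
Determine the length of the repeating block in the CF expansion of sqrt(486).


Run the CF algorithm for sqrt(486).
a_0 = floor(sqrt(486)) = 22; set m_0=0, q_0=1.
Recurrence: m' = q*a - m,  q' = (d - m'^2)/q,  a' = floor((a_0 + m')/q').
  step 1: m=22, q=2, a=22
  step 2: m=22, q=1, a=44
a_2 = 2*a_0 = 44, so the period closes here.
sqrt(486) = [22; 22, 44]
Period length = 2

2


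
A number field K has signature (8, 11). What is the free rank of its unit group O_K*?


By Dirichlet's unit theorem:
rank = r1 + r2 - 1
= 8 + 11 - 1
= 18

18


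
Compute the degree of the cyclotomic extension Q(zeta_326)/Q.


The degree equals Euler's totient phi(326).
326 = 2 * 163
phi(326) = 162

162


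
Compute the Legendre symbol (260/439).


p = 439 is prime, so compute (260/439) with the reciprocity algorithm (Jacobi-symbol steps: pull out 2s via (2/n), flip via reciprocity, reduce):
  pull out 2: (2/439) = +1  (since 439 mod 8 = 7)
  pull out 2: (2/439) = +1  (since 439 mod 8 = 7)
  reciprocity: (65/439) -> +(439/65)
  reduce: (49/65)
  reciprocity: (49/65) -> +(65/49)
  reduce: (16/49)
  pull out 2: (2/49) = +1  (since 49 mod 8 = 1)
  pull out 2: (2/49) = +1  (since 49 mod 8 = 1)
  pull out 2: (2/49) = +1  (since 49 mod 8 = 1)
  pull out 2: (2/49) = +1  (since 49 mod 8 = 1)
  (1/49) = 1
Product of signs = 1
(260/439) = 1

1


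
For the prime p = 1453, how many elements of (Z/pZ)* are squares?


For prime p, the number of non-zero quadratic residues is (p-1)/2.
= (1453-1)/2
= 726

726


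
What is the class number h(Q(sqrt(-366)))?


K = Q(sqrt(-366)). d mod 4 = 2, so D = disc(K) = 4d = -1464
h(K) equals the number of primitive reduced positive-definite forms (a, b, c) = a*x^2 + b*x*y + c*y^2 with b^2 - 4ac = D,
where reduced means |b| <= a <= c, with b >= 0 whenever |b| = a or a = c, and primitive means gcd(a, b, c) = 1.
Reduced forces 3a^2 <= |D| = 1464, so 1 <= a <= 22; b must have the parity of D, and c = (b^2 - D)/(4a) must be an integer >= a.
Enumerate a = 1..22, b in [-a, a]:
  a=1: (1, 0, 366)  [1]
  a=2: (2, 0, 183)  [1]
  a=3: (3, 0, 122)  [1]
  a=4: none
  a=5: (5, -4, 74), (5, 4, 74)  [2]
  a=6: (6, 0, 61)  [1]
  a=7..9: none
  a=10: (10, -4, 37), (10, 4, 37)  [2]
  a=11..14: none
  a=15: (15, -6, 25), (15, 6, 25)  [2]
  a=16: none
  a=17: (17, -10, 23), (17, 10, 23)  [2]
  a=18..22: none
Total reduced forms: 1 + 1 + 1 + 2 + 1 + 2 + 2 + 2 = 12
h = 12

12


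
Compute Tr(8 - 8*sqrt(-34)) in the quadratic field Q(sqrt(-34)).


Tr(a + b*sqrt(d)) = (a + b*sqrt(d)) + (a - b*sqrt(d)) = 2a
= 2 * (8)
= 16

16


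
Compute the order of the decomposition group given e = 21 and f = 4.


|D_P| = e * f
= 21 * 4
= 84

84


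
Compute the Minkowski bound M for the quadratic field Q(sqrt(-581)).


d = -581, d mod 4 = 3, so disc(K) = 4d = -2324; |disc(K)| = 2324
Imaginary quadratic field, so n = 2, s = r2 = 1, r1 = 0
M = (n!/n^n) * (4/pi)^s * sqrt(|disc(K)|) = (2!/2^2) * (4/pi)^1 * sqrt(2324)
= 0.5 * 1.273240 * 48.207883
= 30.6901

30.6901


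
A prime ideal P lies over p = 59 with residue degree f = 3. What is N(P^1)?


N(P^a) = p^(a*f)
= 59^(1*3)
= 59^3
= 205379

205379


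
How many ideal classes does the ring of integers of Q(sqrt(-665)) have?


K = Q(sqrt(-665)). d mod 4 = 3, so D = disc(K) = 4d = -2660
h(K) equals the number of primitive reduced positive-definite forms (a, b, c) = a*x^2 + b*x*y + c*y^2 with b^2 - 4ac = D,
where reduced means |b| <= a <= c, with b >= 0 whenever |b| = a or a = c, and primitive means gcd(a, b, c) = 1.
Reduced forces 3a^2 <= |D| = 2660, so 1 <= a <= 29; b must have the parity of D, and c = (b^2 - D)/(4a) must be an integer >= a.
Enumerate a = 1..29, b in [-a, a]:
  a=1: (1, 0, 665)  [1]
  a=2: (2, 2, 333)  [1]
  a=3: (3, -2, 222), (3, 2, 222)  [2]
  a=4: none
  a=5: (5, 0, 133)  [1]
  a=6: (6, -2, 111), (6, 2, 111)  [2]
  a=7: (7, 0, 95)  [1]
  a=8: none
  a=9: (9, -2, 74), (9, 2, 74)  [2]
  a=10: (10, 10, 69)  [1]
  a=11..13: none
  a=14: (14, 14, 51)  [1]
  a=15: (15, -10, 46), (15, 10, 46)  [2]
  a=16: none
  a=17: (17, -14, 42), (17, 14, 42)  [2]
  a=18: (18, -2, 37), (18, 2, 37)  [2]
  a=19: (19, 0, 35)  [1]
  a=20: none
  a=21: (21, -14, 34), (21, 14, 34)  [2]
  a=22: none
  a=23: (23, -10, 30), (23, 10, 30)  [2]
  a=24..26: none
  a=27: (27, 16, 27)  [1]
  a=28..29: none
Total reduced forms: 1 + 1 + 2 + 1 + 2 + 1 + 2 + 1 + 1 + 2 + 2 + 2 + 1 + 2 + 2 + 1 = 24
h = 24

24


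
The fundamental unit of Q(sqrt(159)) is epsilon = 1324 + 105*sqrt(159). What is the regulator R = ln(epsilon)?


epsilon = 1324 + 105*sqrt(159)
= 2647.9996
R = ln(2647.9996)
= 7.8816

7.8816


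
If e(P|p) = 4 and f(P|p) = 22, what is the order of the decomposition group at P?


|D_P| = e * f
= 4 * 22
= 88

88


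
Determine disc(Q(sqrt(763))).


For K = Q(sqrt(d)) with d squarefree: disc(K) = d if d = 1 mod 4, and disc(K) = 4d if d = 2 or 3 mod 4.
Here d = 763, and d mod 4 = 3.
d = 3 mod 4, not 1 (O_K = Z[sqrt(d)]), so disc(K) = 4d = 4 * (763) = 3052

3052


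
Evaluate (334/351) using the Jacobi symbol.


Compute (334/351) via quadratic reciprocity:
  pull out 2: (2/351) = +1  (since 351 mod 8 = 7)
  reciprocity: (167/351) -> -(351/167)
  reduce: (17/167)
  reciprocity: (17/167) -> +(167/17)
  reduce: (14/17)
  pull out 2: (2/17) = +1  (since 17 mod 8 = 1)
  reciprocity: (7/17) -> +(17/7)
  reduce: (3/7)
  reciprocity: (3/7) -> -(7/3)
  reduce: (1/3)
  (1/3) = 1
Product of signs = 1

1


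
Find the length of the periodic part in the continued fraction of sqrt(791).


Run the CF algorithm for sqrt(791).
a_0 = floor(sqrt(791)) = 28; set m_0=0, q_0=1.
Recurrence: m' = q*a - m,  q' = (d - m'^2)/q,  a' = floor((a_0 + m')/q').
  step 1: m=28, q=7, a=8
  step 2: m=28, q=1, a=56
a_2 = 2*a_0 = 56, so the period closes here.
sqrt(791) = [28; 8, 56]
Period length = 2

2


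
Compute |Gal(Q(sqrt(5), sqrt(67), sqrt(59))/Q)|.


The 3 square roots of distinct primes are multiplicatively independent over Q,
so [K:Q] = 2^3 and Gal(K/Q) is isomorphic to (Z/2Z)^3.
|Gal| = 2^3 = 8

8


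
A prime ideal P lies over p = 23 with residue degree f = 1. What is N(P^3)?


N(P^a) = p^(a*f)
= 23^(3*1)
= 23^3
= 12167

12167


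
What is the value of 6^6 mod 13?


p = 13 is prime and the exponent is (p-1)/2 = 6, so by Euler's criterion 6^6 = (6/13) = +1 or -1 mod 13.
Compute by square-and-multiply:
  6 = 4 + 2 (binary 110)
  Repeated squaring mod 13: 6^1 = 6, 6^2 = 10, 6^4 = 9
  6^6 = 6^4 * 6^2 = 9 * 10 mod 13
    9 * 10 = 90 = 12 mod 13
  6^6 = 12 mod 13
Result 12 = p - 1 = -1 mod 13: 6 is a quadratic non-residue mod 13. As a residue in [0, p-1] the value is 12.
6^6 mod 13 = 12

12


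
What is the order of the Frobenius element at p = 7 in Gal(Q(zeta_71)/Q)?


The Frobenius at p in Gal(Q(zeta_n)/Q) = (Z/nZ)* is the class of p, so its order is ord_71(7), the smallest k >= 1 with 7^k = 1 mod 71.
n = 71 = 71, phi(71) = 70; the order divides phi(n).
Divisors of 70: 1, 2, 5, 7, 10, 14, 35, 70
Repeated squaring mod 71: 7^1 = 7, 7^2 = 49, 7^4 = 58, 7^8 = 27, 7^16 = 19, 7^32 = 6, 7^64 = 36
Test divisors in increasing order:
  k=1: 7^1 = 7 mod 71
  k=2: 7^2 = 49 mod 71
  k=5: 7^5 = 58 * 7 = 51 mod 71
  k=7: 7^7 = 58 * 49 * 7 = 14 mod 71
  k=10: 7^10 = 27 * 49 = 45 mod 71
  k=14: 7^14 = 27 * 58 * 49 = 54 mod 71
  k=35: 7^35 = 6 * 49 * 7 = 70 mod 71
  k=70: 7^70 = 36 * 58 * 49 = 1 mod 71  <- first divisor giving 1
Order = 70

70


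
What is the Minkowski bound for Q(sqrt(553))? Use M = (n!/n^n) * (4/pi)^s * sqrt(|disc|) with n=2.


d = 553, d mod 4 = 1, so disc(K) = d = 553; |disc(K)| = 553
Real quadratic field, so n = 2, s = r2 = 0, r1 = 2
M = (n!/n^n) * (4/pi)^s * sqrt(|disc(K)|) = (2!/2^2) * (4/pi)^0 * sqrt(553)
= 0.5 * 1.000000 * 23.515952
= 11.7580

11.7580


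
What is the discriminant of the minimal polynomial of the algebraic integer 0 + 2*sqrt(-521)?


The element 0 + 2*sqrt(-521) has minimal polynomial:
x^2 + 0*x + 2084
Discriminant = (0)^2 - 4*(2084)
= 0 - 8336
= -8336

-8336


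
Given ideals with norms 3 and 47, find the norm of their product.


N(IJ) = N(I) * N(J)
= 3 * 47
= 141

141


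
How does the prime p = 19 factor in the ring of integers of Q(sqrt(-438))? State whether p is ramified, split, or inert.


K = Q(sqrt(-438)). Since d mod 4 = 2, disc(K) = -1752.
Check p | disc: -1752 mod 19 = 15.
p does not divide disc. Compute Legendre symbol (d/p):
18^((19-1)/2) mod 19 = -1
(d/p) = -1, so p is inert: (p) stays prime with e=1, f=2, g=1.
Therefore p is inert.

inert


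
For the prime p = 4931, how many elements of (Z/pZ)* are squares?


For prime p, the number of non-zero quadratic residues is (p-1)/2.
= (4931-1)/2
= 2465

2465


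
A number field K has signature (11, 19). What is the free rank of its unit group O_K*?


By Dirichlet's unit theorem:
rank = r1 + r2 - 1
= 11 + 19 - 1
= 29

29
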